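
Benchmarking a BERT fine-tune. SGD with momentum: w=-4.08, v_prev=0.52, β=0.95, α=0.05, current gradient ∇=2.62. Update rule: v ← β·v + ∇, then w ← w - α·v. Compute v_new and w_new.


v_new = 0.95·0.52 + 2.62 = 0.494 + 2.62 = 3.114
w_new = -4.08 - 0.05·3.114 = -4.08 - 0.1557 = -4.2357

v_new=3.114, w_new=-4.2357


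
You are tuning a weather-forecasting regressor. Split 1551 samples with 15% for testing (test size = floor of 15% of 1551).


Test = ⌊1551·15/100⌋ = 232
Train = 1551 - 232 = 1319

Train: 1319, Test: 232


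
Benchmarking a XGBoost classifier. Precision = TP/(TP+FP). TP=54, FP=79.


Precision = TP/(TP+FP)
= 54/(54+79)
= 54/133 = 40.6%

40.6%


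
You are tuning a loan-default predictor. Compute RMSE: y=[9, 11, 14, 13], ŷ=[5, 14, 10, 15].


MSE = 45/4 = 11.25
RMSE = √(45/4) = 3.3541

3.3541


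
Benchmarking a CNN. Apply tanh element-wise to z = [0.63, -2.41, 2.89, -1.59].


tanh(0.63) = 0.5581
tanh(-2.41) = -0.984
tanh(2.89) = 0.9938
tanh(-1.59) = -0.9201
result = [0.5581, -0.984, 0.9938, -0.9201]

[0.5581, -0.984, 0.9938, -0.9201]


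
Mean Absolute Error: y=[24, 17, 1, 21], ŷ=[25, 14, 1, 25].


Absolute errors: |24-25|=1, |17-14|=3, |1-1|=0, |21-25|=4
Sum = 8
MAE = 8/4 = 2

2


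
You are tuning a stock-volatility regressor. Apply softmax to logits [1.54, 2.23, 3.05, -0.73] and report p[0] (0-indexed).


Exponentials: e^1.54=4.6646, e^2.23=9.2999, e^3.05=21.1153, e^-0.73=0.4819
Sum = 35.5617
Softmax = [0.1312, 0.2615, 0.5938, 0.0136]
p[0] = 4.6646/35.5617 = 0.1312

0.1312


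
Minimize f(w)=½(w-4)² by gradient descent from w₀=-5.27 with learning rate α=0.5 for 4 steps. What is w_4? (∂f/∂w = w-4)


step 1: grad = -5.27-4 = -9.27; w = -5.27 - 0.5·(-9.27) = -0.635
step 2: grad = -0.635-4 = -4.635; w = -0.635 - 0.5·(-4.635) = 1.6825
step 3: grad = 1.6825-4 = -2.3175; w = 1.6825 - 0.5·(-2.3175) = 2.84125
step 4: grad = 2.84125-4 = -1.15875; w = 2.84125 - 0.5·(-1.15875) = 3.420625

3.420625


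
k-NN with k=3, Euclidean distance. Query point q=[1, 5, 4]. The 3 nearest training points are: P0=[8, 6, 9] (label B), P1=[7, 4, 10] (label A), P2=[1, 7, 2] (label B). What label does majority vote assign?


d(q,P0) = 8.6603  (label B)
d(q,P1) = 8.544  (label A)
d(q,P2) = 2.8284  (label B)
Votes: A=1, B=2
Majority → B

B


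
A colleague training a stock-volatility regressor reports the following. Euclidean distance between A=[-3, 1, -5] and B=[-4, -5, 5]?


d = √((-3+ 4)² + (1+ 5)² + (-5-5)²)
  = √(1 + 36 + 100)
  = √137 = 11.7047

11.7047


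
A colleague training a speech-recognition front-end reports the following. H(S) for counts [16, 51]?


Probabilities: [16/67, 51/67] ≈ [0.2388, 0.7612]
H = -((16/67)·log₂(16/67) + (51/67)·log₂(51/67))
  = 0.793 bits

0.793 bits


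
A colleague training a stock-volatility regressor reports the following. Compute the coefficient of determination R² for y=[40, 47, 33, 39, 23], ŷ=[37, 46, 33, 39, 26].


ȳ = 36.4
SS_res = Σ(y-ŷ)² = 19
SS_tot = Σ(y-ȳ)² = 323.2
R² = 1 - SS_res/SS_tot = 1 - 0.0588 = 0.9412

0.9412


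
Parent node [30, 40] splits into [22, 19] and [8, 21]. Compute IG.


Parent = [30, 40], H_parent = 0.9852
H_left = 0.9961 (n=41), H_right = 0.8498 (n=29)
H_children = (41/70)·0.9961 + (29/70)·0.8498 = 0.9355
IG = 0.9852 - 0.9355 = 0.0497

0.0497


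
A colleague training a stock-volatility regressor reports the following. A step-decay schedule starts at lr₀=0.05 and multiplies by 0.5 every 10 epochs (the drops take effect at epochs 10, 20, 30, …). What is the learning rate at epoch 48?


n_drops = ⌊48/10⌋ = 4
lr = 0.05·0.5^4 = 0.05·0.0625 = 0.003125

0.003125


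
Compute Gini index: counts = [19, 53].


Probabilities: [19/72, 53/72] ≈ [0.2639, 0.7361]
Σpᵢ² = (361 + 2809)/72² = 3170/5184
Gini = 1 - Σpᵢ² = 1 - 3170/5184 = 0.3885

0.3885


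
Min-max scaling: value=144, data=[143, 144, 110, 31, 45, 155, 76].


min=31, max=155
(144-31)/(155-31) = 113/124 = 0.9113

0.9113


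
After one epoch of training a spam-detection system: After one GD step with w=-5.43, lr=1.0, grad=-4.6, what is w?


w_new = w - α·∇
= -5.43 - 1.0·-4.6
= -5.43 + 4.6
= -0.83

-0.83


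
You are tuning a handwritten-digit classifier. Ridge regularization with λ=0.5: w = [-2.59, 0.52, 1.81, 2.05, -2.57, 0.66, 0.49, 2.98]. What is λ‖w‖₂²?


‖w‖₂² = (-2.59)² + (0.52)² + (1.81)² + (2.05)² + (-2.57)² + (0.66)² + (0.49)² + (2.98)²
     = 6.7081 + 0.2704 + 3.2761 + 4.2025 + 6.6049 + 0.4356 + 0.2401 + 8.8804
     = 30.6181
λ·‖w‖₂² = 0.5·30.6181 = 15.30905

15.30905


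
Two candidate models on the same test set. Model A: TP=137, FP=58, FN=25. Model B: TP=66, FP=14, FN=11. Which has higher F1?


Model A: P=137/195=0.7026, R=137/162=0.8457, F1=2PR/(P+R)=2TP/(2TP+FP+FN)=274/357=0.7675
Model B: P=66/80=0.825, R=66/77=0.8571, F1=2PR/(P+R)=2TP/(2TP+FP+FN)=132/157=0.8408
0.7675 < 0.8408 → Model B

Model B


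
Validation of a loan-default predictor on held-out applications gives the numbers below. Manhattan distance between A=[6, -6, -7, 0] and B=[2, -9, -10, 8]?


d = |6-2| + |-6+ 9| + |-7+ 10| + |0-8|
  = 4 + 3 + 3 + 8
  = 18

18


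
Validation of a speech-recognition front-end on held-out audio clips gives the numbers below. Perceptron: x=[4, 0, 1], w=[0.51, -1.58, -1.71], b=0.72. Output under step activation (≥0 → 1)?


z = (4)·(0.51) + (0)·(-1.58) + (1)·(-1.71) + 0.72
  = 1.05
step(z) = 1 (z≥0)

1


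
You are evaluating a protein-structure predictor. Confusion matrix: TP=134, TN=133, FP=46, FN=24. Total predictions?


Total = TP + TN + FP + FN
= 134 + 133 + 46 + 24
= 337
(Predicted positive: 180, predicted negative: 157)

337


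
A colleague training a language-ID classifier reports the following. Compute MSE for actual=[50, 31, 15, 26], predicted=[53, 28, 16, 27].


Squared errors: (50-53)²=9, (31-28)²=9, (15-16)²=1, (26-27)²=1
Sum = 20
MSE = 20/4 = 5

5


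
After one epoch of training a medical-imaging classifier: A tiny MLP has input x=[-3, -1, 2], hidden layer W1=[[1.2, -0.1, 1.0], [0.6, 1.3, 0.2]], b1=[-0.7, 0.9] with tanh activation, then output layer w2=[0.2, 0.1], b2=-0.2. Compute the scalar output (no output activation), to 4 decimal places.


z1[0] = (1.2)·(-3) + (-0.1)·(-1) + (1.0)·(2) - 0.7 = -2.2
z1[1] = (0.6)·(-3) + (1.3)·(-1) + (0.2)·(2) + 0.9 = -1.8
h = tanh(z1) = [-0.9757, -0.9468]
output = (0.2)·(-0.9757) + (0.1)·(-0.9468) - 0.2 = -0.4898

-0.4898


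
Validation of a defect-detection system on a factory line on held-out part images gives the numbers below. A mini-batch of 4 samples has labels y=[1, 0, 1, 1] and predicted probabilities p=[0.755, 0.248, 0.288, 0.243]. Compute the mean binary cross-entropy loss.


L[0] = -ln(0.755) = 0.281
L[1] = -ln(1-0.248) = -ln(0.752) = 0.285
L[2] = -ln(0.288) = 1.2448
L[3] = -ln(0.243) = 1.4147
mean = (0.281 + 0.285 + 1.2448 + 1.4147)/4 = 0.8064

0.8064


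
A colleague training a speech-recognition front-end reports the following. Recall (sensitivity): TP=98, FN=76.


Recall = TP/(TP+FN)
= 98/(98+76)
= 98/174 = 56.32%

56.32%


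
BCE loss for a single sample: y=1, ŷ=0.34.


BCE = -[y·ln(p) + (1-y)·ln(1-p)]
= -1·ln(0.34) - 0
= -ln(0.34) = 1.0788

1.0788


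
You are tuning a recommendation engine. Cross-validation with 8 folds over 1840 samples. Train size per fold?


Fold size = 1840/8 = 230
Training per fold = 1840 - 230 = 1610

1610


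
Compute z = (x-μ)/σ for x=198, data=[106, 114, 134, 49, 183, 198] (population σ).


μ = 130.6667, σ = 49.7315
z = (198 - 130.6667)/49.7315 = 1.3539

1.3539


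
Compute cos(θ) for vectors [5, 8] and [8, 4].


A·B = 5·8 + 8·4 = 72
‖A‖ = √89 = 9.434, ‖B‖ = √80 = 8.9443
cos = 72/(√89·√80) = 72/√7120 = 0.8533

0.8533


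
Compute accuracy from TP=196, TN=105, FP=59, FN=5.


Accuracy = (TP+TN)/(TP+TN+FP+FN)
= (196+105)/(365)
= 301/365 = 82.47%

82.47%


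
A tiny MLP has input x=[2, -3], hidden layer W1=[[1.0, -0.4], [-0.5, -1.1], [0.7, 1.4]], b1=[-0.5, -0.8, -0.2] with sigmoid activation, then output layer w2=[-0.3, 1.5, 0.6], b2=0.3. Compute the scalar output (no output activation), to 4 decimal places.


z1[0] = (1.0)·(2) + (-0.4)·(-3) - 0.5 = 2.7
z1[1] = (-0.5)·(2) + (-1.1)·(-3) - 0.8 = 1.5
z1[2] = (0.7)·(2) + (1.4)·(-3) - 0.2 = -3.0
h = sigmoid(z1) = [0.937, 0.8176, 0.0474]
output = (-0.3)·(0.937) + (1.5)·(0.8176) + (0.6)·(0.0474) + 0.3 = 1.2737

1.2737


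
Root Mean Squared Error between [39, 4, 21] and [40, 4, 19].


MSE = 5/3 = 1.6667
RMSE = √(5/3) = 1.291

1.291


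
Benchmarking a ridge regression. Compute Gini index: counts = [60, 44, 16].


Probabilities: [60/120, 44/120, 16/120] ≈ [0.5, 0.3667, 0.1333]
Σpᵢ² = (3600 + 1936 + 256)/120² = 5792/14400
Gini = 1 - Σpᵢ² = 1 - 5792/14400 = 0.5978

0.5978


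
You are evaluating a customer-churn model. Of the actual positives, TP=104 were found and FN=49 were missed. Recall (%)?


Recall = TP/(TP+FN)
= 104/(104+49)
= 104/153 = 67.97%

67.97%


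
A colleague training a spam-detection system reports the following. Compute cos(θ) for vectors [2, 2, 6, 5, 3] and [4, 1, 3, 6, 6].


A·B = 2·4 + 2·1 + 6·3 + 5·6 + 3·6 = 76
‖A‖ = √78 = 8.8318, ‖B‖ = √98 = 9.8995
cos = 76/(√78·√98) = 76/√7644 = 0.8693

0.8693


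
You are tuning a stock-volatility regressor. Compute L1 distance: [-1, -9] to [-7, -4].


d = |-1+ 7| + |-9+ 4|
  = 6 + 5
  = 11

11


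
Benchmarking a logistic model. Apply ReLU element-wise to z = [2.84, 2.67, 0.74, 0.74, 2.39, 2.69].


ReLU(2.84) = max(0, 2.84) = 2.84
ReLU(2.67) = max(0, 2.67) = 2.67
ReLU(0.74) = max(0, 0.74) = 0.74
ReLU(0.74) = max(0, 0.74) = 0.74
ReLU(2.39) = max(0, 2.39) = 2.39
ReLU(2.69) = max(0, 2.69) = 2.69
result = [2.84, 2.67, 0.74, 0.74, 2.39, 2.69]

[2.84, 2.67, 0.74, 0.74, 2.39, 2.69]


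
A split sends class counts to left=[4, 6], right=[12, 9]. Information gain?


Parent = [16, 15], H_parent = 0.9992
H_left = 0.971 (n=10), H_right = 0.9852 (n=21)
H_children = (10/31)·0.971 + (21/31)·0.9852 = 0.9806
IG = 0.9992 - 0.9806 = 0.0186

0.0186


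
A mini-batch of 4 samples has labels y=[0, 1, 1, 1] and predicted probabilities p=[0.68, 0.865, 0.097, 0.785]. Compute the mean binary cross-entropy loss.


L[0] = -ln(1-0.68) = -ln(0.32) = 1.1394
L[1] = -ln(0.865) = 0.145
L[2] = -ln(0.097) = 2.333
L[3] = -ln(0.785) = 0.2421
mean = (1.1394 + 0.145 + 2.333 + 0.2421)/4 = 0.9649

0.9649


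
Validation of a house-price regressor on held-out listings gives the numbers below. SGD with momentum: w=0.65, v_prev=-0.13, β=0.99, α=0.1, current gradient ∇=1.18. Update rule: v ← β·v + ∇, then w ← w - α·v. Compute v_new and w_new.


v_new = 0.99·-0.13 + 1.18 = -0.1287 + 1.18 = 1.0513
w_new = 0.65 - 0.1·1.0513 = 0.65 - 0.10513 = 0.54487

v_new=1.0513, w_new=0.54487


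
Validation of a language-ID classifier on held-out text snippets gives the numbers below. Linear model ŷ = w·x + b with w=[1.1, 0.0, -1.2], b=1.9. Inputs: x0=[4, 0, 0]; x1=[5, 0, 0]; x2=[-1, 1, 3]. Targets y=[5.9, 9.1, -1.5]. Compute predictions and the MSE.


ŷ0 = (1.1)·(4) + (0.0)·(0) + (-1.2)·(0) + 1.9 = 6.3
ŷ1 = (1.1)·(5) + (0.0)·(0) + (-1.2)·(0) + 1.9 = 7.4
ŷ2 = (1.1)·(-1) + (0.0)·(1) + (-1.2)·(3) + 1.9 = -2.8
errors² = [0.16, 2.89, 1.69]
MSE = 4.7400/3 = 1.58

1.58


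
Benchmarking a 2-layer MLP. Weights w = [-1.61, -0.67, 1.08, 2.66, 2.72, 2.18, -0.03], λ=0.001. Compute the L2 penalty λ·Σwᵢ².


‖w‖₂² = (-1.61)² + (-0.67)² + (1.08)² + (2.66)² + (2.72)² + (2.18)² + (-0.03)²
     = 2.5921 + 0.4489 + 1.1664 + 7.0756 + 7.3984 + 4.7524 + 0.0009
     = 23.4347
λ·‖w‖₂² = 0.001·23.4347 = 0.023435

0.023435


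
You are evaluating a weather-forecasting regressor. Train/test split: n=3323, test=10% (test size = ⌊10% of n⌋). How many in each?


Test = ⌊3323·10/100⌋ = 332
Train = 3323 - 332 = 2991

Train: 2991, Test: 332


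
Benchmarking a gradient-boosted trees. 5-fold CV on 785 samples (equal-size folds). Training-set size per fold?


Fold size = 785/5 = 157
Training per fold = 785 - 157 = 628

628


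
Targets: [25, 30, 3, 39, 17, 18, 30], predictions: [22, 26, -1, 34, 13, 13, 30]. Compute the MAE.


Absolute errors: |25-22|=3, |30-26|=4, |3+ 1|=4, |39-34|=5, |17-13|=4, |18-13|=5, |30-30|=0
Sum = 25
MAE = 25/7 = 25/7

25/7


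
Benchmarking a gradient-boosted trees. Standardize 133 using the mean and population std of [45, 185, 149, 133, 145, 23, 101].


μ = 111.5714, σ = 54.4554
z = (133 - 111.5714)/54.4554 = 0.3935

0.3935


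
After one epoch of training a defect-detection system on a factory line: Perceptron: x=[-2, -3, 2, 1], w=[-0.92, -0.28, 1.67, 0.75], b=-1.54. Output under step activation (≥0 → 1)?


z = (-2)·(-0.92) + (-3)·(-0.28) + (2)·(1.67) + (1)·(0.75) - 1.54
  = 5.23
step(z) = 1 (z≥0)

1


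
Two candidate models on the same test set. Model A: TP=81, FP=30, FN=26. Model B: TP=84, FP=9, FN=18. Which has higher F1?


Model A: P=81/111=0.7297, R=81/107=0.757, F1=2PR/(P+R)=2TP/(2TP+FP+FN)=162/218=0.7431
Model B: P=84/93=0.9032, R=84/102=0.8235, F1=2PR/(P+R)=2TP/(2TP+FP+FN)=168/195=0.8615
0.7431 < 0.8615 → Model B

Model B


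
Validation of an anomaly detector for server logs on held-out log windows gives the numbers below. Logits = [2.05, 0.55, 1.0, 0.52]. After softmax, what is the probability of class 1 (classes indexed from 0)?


Exponentials: e^2.05=7.7679, e^0.55=1.7333, e^1.0=2.7183, e^0.52=1.682
Sum = 13.9015
Softmax = [0.5588, 0.1247, 0.1955, 0.121]
p[1] = 1.7333/13.9015 = 0.1247

0.1247


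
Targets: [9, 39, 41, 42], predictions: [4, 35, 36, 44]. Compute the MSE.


Squared errors: (9-4)²=25, (39-35)²=16, (41-36)²=25, (42-44)²=4
Sum = 70
MSE = 70/4 = 35/2

35/2


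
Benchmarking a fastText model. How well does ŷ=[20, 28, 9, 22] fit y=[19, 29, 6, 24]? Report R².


ȳ = 19.5
SS_res = Σ(y-ŷ)² = 15
SS_tot = Σ(y-ȳ)² = 293
R² = 1 - SS_res/SS_tot = 1 - 0.0512 = 0.9488

0.9488


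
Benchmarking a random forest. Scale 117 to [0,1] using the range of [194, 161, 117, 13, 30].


min=13, max=194
(117-13)/(194-13) = 104/181 = 0.5746

0.5746


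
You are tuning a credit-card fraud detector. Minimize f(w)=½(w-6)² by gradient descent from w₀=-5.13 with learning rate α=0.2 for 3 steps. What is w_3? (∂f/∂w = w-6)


step 1: grad = -5.13-6 = -11.13; w = -5.13 - 0.2·(-11.13) = -2.904
step 2: grad = -2.904-6 = -8.904; w = -2.904 - 0.2·(-8.904) = -1.1232
step 3: grad = -1.1232-6 = -7.1232; w = -1.1232 - 0.2·(-7.1232) = 0.30144

0.30144


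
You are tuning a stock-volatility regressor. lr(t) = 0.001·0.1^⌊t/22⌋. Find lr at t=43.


n_drops = ⌊43/22⌋ = 1
lr = 0.001·0.1^1 = 0.001·0.1 = 0.0001

0.0001


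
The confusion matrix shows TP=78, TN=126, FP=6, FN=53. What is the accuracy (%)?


Accuracy = (TP+TN)/(TP+TN+FP+FN)
= (78+126)/(263)
= 204/263 = 77.57%

77.57%


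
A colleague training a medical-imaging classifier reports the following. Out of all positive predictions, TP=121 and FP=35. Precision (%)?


Precision = TP/(TP+FP)
= 121/(121+35)
= 121/156 = 77.56%

77.56%


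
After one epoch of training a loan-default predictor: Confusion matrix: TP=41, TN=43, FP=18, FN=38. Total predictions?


Total = TP + TN + FP + FN
= 41 + 43 + 18 + 38
= 140
(Predicted positive: 59, predicted negative: 81)

140


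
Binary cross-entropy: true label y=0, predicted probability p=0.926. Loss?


BCE = -[y·ln(p) + (1-y)·ln(1-p)]
= -0 - 1·ln(1-0.926)
= -ln(0.074) = 2.6037

2.6037


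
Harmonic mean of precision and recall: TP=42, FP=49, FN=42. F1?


Precision = 42/91 = 0.4615
Recall = 42/84 = 0.5
F1 = 2·P·R/(P+R) = 2·TP/(2·TP+FP+FN) = 84/(84+49+42) = 84/175 = 0.48

0.48


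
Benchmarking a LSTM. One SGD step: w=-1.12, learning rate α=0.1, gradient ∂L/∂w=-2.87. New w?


w_new = w - α·∇
= -1.12 - 0.1·-2.87
= -1.12 + 0.287
= -0.833

-0.833


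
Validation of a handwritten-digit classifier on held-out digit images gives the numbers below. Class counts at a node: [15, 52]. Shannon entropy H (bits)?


Probabilities: [15/67, 52/67] ≈ [0.2239, 0.7761]
H = -((15/67)·log₂(15/67) + (52/67)·log₂(52/67))
  = 0.7672 bits

0.7672 bits


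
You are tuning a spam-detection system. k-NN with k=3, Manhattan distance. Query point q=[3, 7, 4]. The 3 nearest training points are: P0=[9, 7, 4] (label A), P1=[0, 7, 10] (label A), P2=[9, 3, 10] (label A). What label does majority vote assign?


d(q,P0) = 6  (label A)
d(q,P1) = 9  (label A)
d(q,P2) = 16  (label A)
Votes: A=3, B=0
Majority → A

A


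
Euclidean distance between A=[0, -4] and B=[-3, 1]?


d = √((0+ 3)² + (-4-1)²)
  = √(9 + 25)
  = √34 = 5.831

5.831


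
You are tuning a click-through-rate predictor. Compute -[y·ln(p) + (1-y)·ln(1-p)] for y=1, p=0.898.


BCE = -[y·ln(p) + (1-y)·ln(1-p)]
= -1·ln(0.898) - 0
= -ln(0.898) = 0.1076

0.1076


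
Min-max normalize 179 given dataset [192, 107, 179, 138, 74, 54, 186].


min=54, max=192
(179-54)/(192-54) = 125/138 = 0.9058

0.9058


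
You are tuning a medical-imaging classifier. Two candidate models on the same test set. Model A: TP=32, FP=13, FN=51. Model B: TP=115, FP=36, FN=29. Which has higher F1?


Model A: P=32/45=0.7111, R=32/83=0.3855, F1=2PR/(P+R)=2TP/(2TP+FP+FN)=64/128=0.5
Model B: P=115/151=0.7616, R=115/144=0.7986, F1=2PR/(P+R)=2TP/(2TP+FP+FN)=230/295=0.7797
0.5 < 0.7797 → Model B

Model B


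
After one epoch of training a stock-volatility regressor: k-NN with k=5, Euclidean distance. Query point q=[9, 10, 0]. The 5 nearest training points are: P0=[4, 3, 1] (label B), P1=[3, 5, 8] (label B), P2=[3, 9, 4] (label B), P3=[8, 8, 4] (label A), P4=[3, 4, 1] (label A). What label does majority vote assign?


d(q,P0) = 8.6603  (label B)
d(q,P1) = 11.1803  (label B)
d(q,P2) = 7.2801  (label B)
d(q,P3) = 4.5826  (label A)
d(q,P4) = 8.544  (label A)
Votes: A=2, B=3
Majority → B

B


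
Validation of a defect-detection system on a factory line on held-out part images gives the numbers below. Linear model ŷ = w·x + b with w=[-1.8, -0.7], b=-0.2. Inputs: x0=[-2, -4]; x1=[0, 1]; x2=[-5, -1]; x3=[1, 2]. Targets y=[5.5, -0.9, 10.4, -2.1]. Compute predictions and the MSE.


ŷ0 = (-1.8)·(-2) + (-0.7)·(-4) - 0.2 = 6.2
ŷ1 = (-1.8)·(0) + (-0.7)·(1) - 0.2 = -0.9
ŷ2 = (-1.8)·(-5) + (-0.7)·(-1) - 0.2 = 9.5
ŷ3 = (-1.8)·(1) + (-0.7)·(2) - 0.2 = -3.4
errors² = [0.49, 0.0, 0.81, 1.69]
MSE = 2.9900/4 = 0.7475

0.7475


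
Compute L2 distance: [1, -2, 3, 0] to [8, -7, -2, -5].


d = √((1-8)² + (-2+ 7)² + (3+ 2)² + (0+ 5)²)
  = √(49 + 25 + 25 + 25)
  = √124 = 11.1355

11.1355


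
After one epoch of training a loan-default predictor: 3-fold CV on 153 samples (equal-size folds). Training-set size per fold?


Fold size = 153/3 = 51
Training per fold = 153 - 51 = 102

102


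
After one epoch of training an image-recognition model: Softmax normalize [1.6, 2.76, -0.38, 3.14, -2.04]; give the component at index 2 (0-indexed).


Exponentials: e^1.6=4.953, e^2.76=15.7998, e^-0.38=0.6839, e^3.14=23.1039, e^-2.04=0.13
Sum = 44.6706
Softmax = [0.1109, 0.3537, 0.0153, 0.5172, 0.0029]
p[2] = 0.6839/44.6706 = 0.0153

0.0153


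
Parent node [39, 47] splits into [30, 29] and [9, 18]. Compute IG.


Parent = [39, 47], H_parent = 0.9937
H_left = 0.9998 (n=59), H_right = 0.9183 (n=27)
H_children = (59/86)·0.9998 + (27/86)·0.9183 = 0.9742
IG = 0.9937 - 0.9742 = 0.0195

0.0195


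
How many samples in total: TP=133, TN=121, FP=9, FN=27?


Total = TP + TN + FP + FN
= 133 + 121 + 9 + 27
= 290
(Predicted positive: 142, predicted negative: 148)

290


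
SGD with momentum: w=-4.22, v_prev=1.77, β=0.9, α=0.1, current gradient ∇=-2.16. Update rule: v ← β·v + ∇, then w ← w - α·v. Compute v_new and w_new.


v_new = 0.9·1.77 - 2.16 = 1.593 - 2.16 = -0.567
w_new = -4.22 - 0.1·-0.567 = -4.22 + 0.0567 = -4.1633

v_new=-0.567, w_new=-4.1633


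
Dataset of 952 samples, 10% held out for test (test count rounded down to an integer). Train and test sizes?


Test = ⌊952·10/100⌋ = 95
Train = 952 - 95 = 857

Train: 857, Test: 95


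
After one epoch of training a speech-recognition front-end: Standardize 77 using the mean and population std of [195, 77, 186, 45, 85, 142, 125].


μ = 122.1429, σ = 52.3134
z = (77 - 122.1429)/52.3134 = -0.8629

-0.8629


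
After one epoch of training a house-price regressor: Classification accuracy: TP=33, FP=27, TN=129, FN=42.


Accuracy = (TP+TN)/(TP+TN+FP+FN)
= (33+129)/(231)
= 162/231 = 70.13%

70.13%


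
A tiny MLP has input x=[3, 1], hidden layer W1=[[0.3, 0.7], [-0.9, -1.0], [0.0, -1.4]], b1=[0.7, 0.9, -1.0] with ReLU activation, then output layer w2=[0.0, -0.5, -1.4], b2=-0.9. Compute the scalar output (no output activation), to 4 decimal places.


z1[0] = (0.3)·(3) + (0.7)·(1) + 0.7 = 2.3
z1[1] = (-0.9)·(3) + (-1.0)·(1) + 0.9 = -2.8
z1[2] = (0.0)·(3) + (-1.4)·(1) - 1.0 = -2.4
h = ReLU(z1) = [2.3, 0.0, 0.0]
output = (0.0)·(2.3) + (-0.5)·(0.0) + (-1.4)·(0.0) - 0.9 = -0.9

-0.9


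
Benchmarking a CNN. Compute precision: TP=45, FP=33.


Precision = TP/(TP+FP)
= 45/(45+33)
= 45/78 = 57.69%

57.69%


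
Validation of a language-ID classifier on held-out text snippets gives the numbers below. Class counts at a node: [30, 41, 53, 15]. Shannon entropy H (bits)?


Probabilities: [30/139, 41/139, 53/139, 15/139] ≈ [0.2158, 0.295, 0.3813, 0.1079]
H = -((30/139)·log₂(30/139) + (41/139)·log₂(41/139) + (53/139)·log₂(53/139) + (15/139)·log₂(15/139))
  = 1.874 bits

1.874 bits


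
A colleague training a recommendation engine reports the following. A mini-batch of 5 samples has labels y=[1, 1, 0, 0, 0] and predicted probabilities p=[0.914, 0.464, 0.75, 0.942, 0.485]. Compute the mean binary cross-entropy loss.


L[0] = -ln(0.914) = 0.0899
L[1] = -ln(0.464) = 0.7679
L[2] = -ln(1-0.75) = -ln(0.25) = 1.3863
L[3] = -ln(1-0.942) = -ln(0.058) = 2.8473
L[4] = -ln(1-0.485) = -ln(0.515) = 0.6636
mean = (0.0899 + 0.7679 + 1.3863 + 2.8473 + 0.6636)/5 = 1.151

1.151


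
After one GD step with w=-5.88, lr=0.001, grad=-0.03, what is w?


w_new = w - α·∇
= -5.88 - 0.001·-0.03
= -5.88 + 0.00003
= -5.87997

-5.87997


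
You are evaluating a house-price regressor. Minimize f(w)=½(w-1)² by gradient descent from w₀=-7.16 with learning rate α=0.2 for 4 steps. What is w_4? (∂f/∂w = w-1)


step 1: grad = -7.16-1 = -8.16; w = -7.16 - 0.2·(-8.16) = -5.528
step 2: grad = -5.528-1 = -6.528; w = -5.528 - 0.2·(-6.528) = -4.2224
step 3: grad = -4.2224-1 = -5.2224; w = -4.2224 - 0.2·(-5.2224) = -3.17792
step 4: grad = -3.17792-1 = -4.17792; w = -3.17792 - 0.2·(-4.17792) = -2.342336

-2.342336


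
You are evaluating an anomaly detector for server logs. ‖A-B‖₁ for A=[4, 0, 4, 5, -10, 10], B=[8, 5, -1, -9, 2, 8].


d = |4-8| + |0-5| + |4+ 1| + |5+ 9| + |-10-2| + |10-8|
  = 4 + 5 + 5 + 14 + 12 + 2
  = 42

42


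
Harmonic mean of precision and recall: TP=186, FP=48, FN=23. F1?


Precision = 186/234 = 0.7949
Recall = 186/209 = 0.89
F1 = 2·P·R/(P+R) = 2·TP/(2·TP+FP+FN) = 372/(372+48+23) = 372/443 = 0.8397

0.8397


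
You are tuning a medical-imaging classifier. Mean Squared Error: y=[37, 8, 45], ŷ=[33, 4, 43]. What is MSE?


Squared errors: (37-33)²=16, (8-4)²=16, (45-43)²=4
Sum = 36
MSE = 36/3 = 12

12


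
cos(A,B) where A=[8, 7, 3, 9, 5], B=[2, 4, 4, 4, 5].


A·B = 8·2 + 7·4 + 3·4 + 9·4 + 5·5 = 117
‖A‖ = √228 = 15.0997, ‖B‖ = √77 = 8.775
cos = 117/(√228·√77) = 117/√17556 = 0.883

0.883


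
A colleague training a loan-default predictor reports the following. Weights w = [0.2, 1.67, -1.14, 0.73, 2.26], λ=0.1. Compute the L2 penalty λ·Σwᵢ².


‖w‖₂² = (0.2)² + (1.67)² + (-1.14)² + (0.73)² + (2.26)²
     = 0.04 + 2.7889 + 1.2996 + 0.5329 + 5.1076
     = 9.769
λ·‖w‖₂² = 0.1·9.769 = 0.9769

0.9769


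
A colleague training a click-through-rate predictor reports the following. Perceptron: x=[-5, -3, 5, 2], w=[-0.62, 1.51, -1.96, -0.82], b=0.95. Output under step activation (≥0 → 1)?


z = (-5)·(-0.62) + (-3)·(1.51) + (5)·(-1.96) + (2)·(-0.82) + 0.95
  = -11.92
step(z) = 0 (z<0)

0


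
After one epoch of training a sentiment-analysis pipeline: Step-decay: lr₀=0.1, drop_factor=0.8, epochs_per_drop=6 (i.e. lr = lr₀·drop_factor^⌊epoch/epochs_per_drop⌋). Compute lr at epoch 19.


n_drops = ⌊19/6⌋ = 3
lr = 0.1·0.8^3 = 0.1·0.512 = 0.0512

0.0512


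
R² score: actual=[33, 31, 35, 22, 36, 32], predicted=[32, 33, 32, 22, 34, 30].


ȳ = 31.5
SS_res = Σ(y-ŷ)² = 22
SS_tot = Σ(y-ȳ)² = 125.5
R² = 1 - SS_res/SS_tot = 1 - 0.1753 = 0.8247

0.8247


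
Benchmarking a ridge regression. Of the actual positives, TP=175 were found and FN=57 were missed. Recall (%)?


Recall = TP/(TP+FN)
= 175/(175+57)
= 175/232 = 75.43%

75.43%


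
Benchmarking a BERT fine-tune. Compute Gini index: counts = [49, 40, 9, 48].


Probabilities: [49/146, 40/146, 9/146, 48/146] ≈ [0.3356, 0.274, 0.0616, 0.3288]
Σpᵢ² = (2401 + 1600 + 81 + 2304)/146² = 6386/21316
Gini = 1 - Σpᵢ² = 1 - 6386/21316 = 0.7004

0.7004


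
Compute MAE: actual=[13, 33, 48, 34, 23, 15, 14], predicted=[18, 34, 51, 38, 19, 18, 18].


Absolute errors: |13-18|=5, |33-34|=1, |48-51|=3, |34-38|=4, |23-19|=4, |15-18|=3, |14-18|=4
Sum = 24
MAE = 24/7 = 24/7

24/7


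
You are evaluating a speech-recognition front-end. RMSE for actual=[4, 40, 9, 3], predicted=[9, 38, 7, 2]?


MSE = 34/4 = 8.5
RMSE = √(34/4) = 2.9155

2.9155


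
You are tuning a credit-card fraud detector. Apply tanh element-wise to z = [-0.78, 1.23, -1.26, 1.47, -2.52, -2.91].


tanh(-0.78) = -0.6527
tanh(1.23) = 0.8426
tanh(-1.26) = -0.8511
tanh(1.47) = 0.8996
tanh(-2.52) = -0.9871
tanh(-2.91) = -0.9941
result = [-0.6527, 0.8426, -0.8511, 0.8996, -0.9871, -0.9941]

[-0.6527, 0.8426, -0.8511, 0.8996, -0.9871, -0.9941]


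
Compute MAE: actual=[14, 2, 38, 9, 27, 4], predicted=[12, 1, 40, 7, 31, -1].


Absolute errors: |14-12|=2, |2-1|=1, |38-40|=2, |9-7|=2, |27-31|=4, |4+ 1|=5
Sum = 16
MAE = 16/6 = 8/3

8/3


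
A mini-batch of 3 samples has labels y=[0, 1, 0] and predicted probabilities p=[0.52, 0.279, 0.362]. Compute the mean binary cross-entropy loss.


L[0] = -ln(1-0.52) = -ln(0.48) = 0.734
L[1] = -ln(0.279) = 1.2765
L[2] = -ln(1-0.362) = -ln(0.638) = 0.4494
mean = (0.734 + 1.2765 + 0.4494)/3 = 0.82

0.82


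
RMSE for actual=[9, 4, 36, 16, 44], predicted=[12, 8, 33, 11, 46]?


MSE = 63/5 = 12.6
RMSE = √(63/5) = 3.5496

3.5496


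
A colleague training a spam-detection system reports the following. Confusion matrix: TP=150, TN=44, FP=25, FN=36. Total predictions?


Total = TP + TN + FP + FN
= 150 + 44 + 25 + 36
= 255
(Predicted positive: 175, predicted negative: 80)

255


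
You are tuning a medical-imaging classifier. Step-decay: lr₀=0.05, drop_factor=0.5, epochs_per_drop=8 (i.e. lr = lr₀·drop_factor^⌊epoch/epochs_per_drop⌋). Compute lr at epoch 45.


n_drops = ⌊45/8⌋ = 5
lr = 0.05·0.5^5 = 0.05·0.03125 = 0.0015625

0.0015625


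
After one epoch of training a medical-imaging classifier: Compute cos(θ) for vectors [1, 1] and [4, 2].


A·B = 1·4 + 1·2 = 6
‖A‖ = √2 = 1.4142, ‖B‖ = √20 = 4.4721
cos = 6/(√2·√20) = 6/√40 = 0.9487

0.9487


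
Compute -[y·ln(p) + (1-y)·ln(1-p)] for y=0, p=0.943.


BCE = -[y·ln(p) + (1-y)·ln(1-p)]
= -0 - 1·ln(1-0.943)
= -ln(0.057) = 2.8647

2.8647


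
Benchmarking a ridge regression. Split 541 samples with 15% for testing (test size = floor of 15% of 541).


Test = ⌊541·15/100⌋ = 81
Train = 541 - 81 = 460

Train: 460, Test: 81


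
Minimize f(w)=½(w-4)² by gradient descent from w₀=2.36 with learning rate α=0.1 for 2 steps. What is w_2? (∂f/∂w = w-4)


step 1: grad = 2.36-4 = -1.64; w = 2.36 - 0.1·(-1.64) = 2.524
step 2: grad = 2.524-4 = -1.476; w = 2.524 - 0.1·(-1.476) = 2.6716

2.6716


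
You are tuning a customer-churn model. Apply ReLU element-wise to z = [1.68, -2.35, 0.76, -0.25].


ReLU(1.68) = max(0, 1.68) = 1.68
ReLU(-2.35) = max(0, -2.35) = 0.0
ReLU(0.76) = max(0, 0.76) = 0.76
ReLU(-0.25) = max(0, -0.25) = 0.0
result = [1.68, 0.0, 0.76, 0.0]

[1.68, 0.0, 0.76, 0.0]


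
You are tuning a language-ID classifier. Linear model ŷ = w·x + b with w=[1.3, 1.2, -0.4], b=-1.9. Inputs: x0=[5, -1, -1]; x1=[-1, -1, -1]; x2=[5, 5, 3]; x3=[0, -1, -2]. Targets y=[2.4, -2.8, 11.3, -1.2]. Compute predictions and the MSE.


ŷ0 = (1.3)·(5) + (1.2)·(-1) + (-0.4)·(-1) - 1.9 = 3.8
ŷ1 = (1.3)·(-1) + (1.2)·(-1) + (-0.4)·(-1) - 1.9 = -4.0
ŷ2 = (1.3)·(5) + (1.2)·(5) + (-0.4)·(3) - 1.9 = 9.4
ŷ3 = (1.3)·(0) + (1.2)·(-1) + (-0.4)·(-2) - 1.9 = -2.3
errors² = [1.96, 1.44, 3.61, 1.21]
MSE = 8.2200/4 = 2.055

2.055


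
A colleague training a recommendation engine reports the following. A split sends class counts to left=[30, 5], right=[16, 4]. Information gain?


Parent = [46, 9], H_parent = 0.6429
H_left = 0.5917 (n=35), H_right = 0.7219 (n=20)
H_children = (35/55)·0.5917 + (20/55)·0.7219 = 0.639
IG = 0.6429 - 0.639 = 0.0039

0.0039


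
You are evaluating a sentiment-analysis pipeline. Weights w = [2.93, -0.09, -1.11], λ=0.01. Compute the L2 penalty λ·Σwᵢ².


‖w‖₂² = (2.93)² + (-0.09)² + (-1.11)²
     = 8.5849 + 0.0081 + 1.2321
     = 9.8251
λ·‖w‖₂² = 0.01·9.8251 = 0.098251

0.098251


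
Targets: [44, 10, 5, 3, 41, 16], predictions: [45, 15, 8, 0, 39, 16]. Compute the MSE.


Squared errors: (44-45)²=1, (10-15)²=25, (5-8)²=9, (3-0)²=9, (41-39)²=4, (16-16)²=0
Sum = 48
MSE = 48/6 = 8

8


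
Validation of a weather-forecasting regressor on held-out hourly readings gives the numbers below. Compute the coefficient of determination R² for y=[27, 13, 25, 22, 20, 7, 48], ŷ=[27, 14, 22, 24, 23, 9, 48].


ȳ = 23.1429
SS_res = Σ(y-ŷ)² = 27
SS_tot = Σ(y-ȳ)² = 1010.86
R² = 1 - SS_res/SS_tot = 1 - 0.0267 = 0.9733

0.9733


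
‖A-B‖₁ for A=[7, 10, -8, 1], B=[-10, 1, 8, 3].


d = |7+ 10| + |10-1| + |-8-8| + |1-3|
  = 17 + 9 + 16 + 2
  = 44

44


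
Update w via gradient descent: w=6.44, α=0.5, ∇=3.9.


w_new = w - α·∇
= 6.44 - 0.5·3.9
= 6.44 - 1.95
= 4.49

4.49


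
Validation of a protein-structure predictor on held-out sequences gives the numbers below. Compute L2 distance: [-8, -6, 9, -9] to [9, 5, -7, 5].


d = √((-8-9)² + (-6-5)² + (9+ 7)² + (-9-5)²)
  = √(289 + 121 + 256 + 196)
  = √862 = 29.3598

29.3598


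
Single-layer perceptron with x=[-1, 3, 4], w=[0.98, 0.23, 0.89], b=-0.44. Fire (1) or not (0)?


z = (-1)·(0.98) + (3)·(0.23) + (4)·(0.89) - 0.44
  = 2.83
step(z) = 1 (z≥0)

1


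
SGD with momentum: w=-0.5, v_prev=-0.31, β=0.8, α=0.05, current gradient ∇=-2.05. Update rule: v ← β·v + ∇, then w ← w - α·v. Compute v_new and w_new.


v_new = 0.8·-0.31 - 2.05 = -0.248 - 2.05 = -2.298
w_new = -0.5 - 0.05·-2.298 = -0.5 + 0.1149 = -0.3851

v_new=-2.298, w_new=-0.3851


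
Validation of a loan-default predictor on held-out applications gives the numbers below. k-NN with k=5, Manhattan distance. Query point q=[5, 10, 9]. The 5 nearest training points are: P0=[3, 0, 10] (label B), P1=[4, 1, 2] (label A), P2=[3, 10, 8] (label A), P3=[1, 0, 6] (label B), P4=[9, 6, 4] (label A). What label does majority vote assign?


d(q,P0) = 13  (label B)
d(q,P1) = 17  (label A)
d(q,P2) = 3  (label A)
d(q,P3) = 17  (label B)
d(q,P4) = 13  (label A)
Votes: A=3, B=2
Majority → A

A


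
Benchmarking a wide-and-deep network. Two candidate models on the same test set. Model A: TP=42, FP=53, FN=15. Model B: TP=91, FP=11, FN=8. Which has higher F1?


Model A: P=42/95=0.4421, R=42/57=0.7368, F1=2PR/(P+R)=2TP/(2TP+FP+FN)=84/152=0.5526
Model B: P=91/102=0.8922, R=91/99=0.9192, F1=2PR/(P+R)=2TP/(2TP+FP+FN)=182/201=0.9055
0.5526 < 0.9055 → Model B

Model B


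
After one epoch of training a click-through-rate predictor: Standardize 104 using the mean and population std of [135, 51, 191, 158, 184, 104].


μ = 137.1667, σ = 48.3991
z = (104 - 137.1667)/48.3991 = -0.6853

-0.6853


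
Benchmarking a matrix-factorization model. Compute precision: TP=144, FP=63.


Precision = TP/(TP+FP)
= 144/(144+63)
= 144/207 = 69.57%

69.57%


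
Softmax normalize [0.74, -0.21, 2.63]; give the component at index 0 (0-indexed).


Exponentials: e^0.74=2.0959, e^-0.21=0.8106, e^2.63=13.8738
Sum = 16.7803
Softmax = [0.1249, 0.0483, 0.8268]
p[0] = 2.0959/16.7803 = 0.1249

0.1249


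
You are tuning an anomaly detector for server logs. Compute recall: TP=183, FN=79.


Recall = TP/(TP+FN)
= 183/(183+79)
= 183/262 = 69.85%

69.85%


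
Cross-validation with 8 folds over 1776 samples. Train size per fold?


Fold size = 1776/8 = 222
Training per fold = 1776 - 222 = 1554

1554


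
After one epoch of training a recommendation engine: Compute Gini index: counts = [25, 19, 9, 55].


Probabilities: [25/108, 19/108, 9/108, 55/108] ≈ [0.2315, 0.1759, 0.0833, 0.5093]
Σpᵢ² = (625 + 361 + 81 + 3025)/108² = 4092/11664
Gini = 1 - Σpᵢ² = 1 - 4092/11664 = 0.6492

0.6492


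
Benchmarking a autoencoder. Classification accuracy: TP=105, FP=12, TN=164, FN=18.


Accuracy = (TP+TN)/(TP+TN+FP+FN)
= (105+164)/(299)
= 269/299 = 89.97%

89.97%


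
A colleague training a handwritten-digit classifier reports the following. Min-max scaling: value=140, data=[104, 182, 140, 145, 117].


min=104, max=182
(140-104)/(182-104) = 36/78 = 0.4615

0.4615


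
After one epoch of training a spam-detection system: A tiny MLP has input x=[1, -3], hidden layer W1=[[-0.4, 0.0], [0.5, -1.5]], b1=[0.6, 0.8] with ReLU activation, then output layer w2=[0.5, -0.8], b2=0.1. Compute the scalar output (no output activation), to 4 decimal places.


z1[0] = (-0.4)·(1) + (0.0)·(-3) + 0.6 = 0.2
z1[1] = (0.5)·(1) + (-1.5)·(-3) + 0.8 = 5.8
h = ReLU(z1) = [0.2, 5.8]
output = (0.5)·(0.2) + (-0.8)·(5.8) + 0.1 = -4.44

-4.44


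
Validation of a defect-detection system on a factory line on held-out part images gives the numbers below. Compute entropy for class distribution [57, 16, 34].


Probabilities: [57/107, 16/107, 34/107] ≈ [0.5327, 0.1495, 0.3178]
H = -((57/107)·log₂(57/107) + (16/107)·log₂(16/107) + (34/107)·log₂(34/107))
  = 1.4195 bits

1.4195 bits


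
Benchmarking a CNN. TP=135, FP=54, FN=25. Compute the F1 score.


Precision = 135/189 = 0.7143
Recall = 135/160 = 0.8438
F1 = 2·P·R/(P+R) = 2·TP/(2·TP+FP+FN) = 270/(270+54+25) = 270/349 = 0.7736

0.7736


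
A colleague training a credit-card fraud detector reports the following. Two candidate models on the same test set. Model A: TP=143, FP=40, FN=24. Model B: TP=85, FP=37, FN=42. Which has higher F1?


Model A: P=143/183=0.7814, R=143/167=0.8563, F1=2PR/(P+R)=2TP/(2TP+FP+FN)=286/350=0.8171
Model B: P=85/122=0.6967, R=85/127=0.6693, F1=2PR/(P+R)=2TP/(2TP+FP+FN)=170/249=0.6827
0.8171 > 0.6827 → Model A

Model A


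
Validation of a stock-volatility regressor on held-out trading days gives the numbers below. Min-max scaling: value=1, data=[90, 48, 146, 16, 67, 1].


min=1, max=146
(1-1)/(146-1) = 0/145 = 0.0

0.0


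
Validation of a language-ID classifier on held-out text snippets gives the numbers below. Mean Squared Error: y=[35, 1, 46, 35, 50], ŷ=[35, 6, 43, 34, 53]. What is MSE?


Squared errors: (35-35)²=0, (1-6)²=25, (46-43)²=9, (35-34)²=1, (50-53)²=9
Sum = 44
MSE = 44/5 = 44/5

44/5


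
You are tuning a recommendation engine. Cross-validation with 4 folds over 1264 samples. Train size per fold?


Fold size = 1264/4 = 316
Training per fold = 1264 - 316 = 948

948


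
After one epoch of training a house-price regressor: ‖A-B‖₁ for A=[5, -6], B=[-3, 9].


d = |5+ 3| + |-6-9|
  = 8 + 15
  = 23

23


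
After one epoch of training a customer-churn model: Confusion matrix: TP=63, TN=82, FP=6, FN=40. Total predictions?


Total = TP + TN + FP + FN
= 63 + 82 + 6 + 40
= 191
(Predicted positive: 69, predicted negative: 122)

191


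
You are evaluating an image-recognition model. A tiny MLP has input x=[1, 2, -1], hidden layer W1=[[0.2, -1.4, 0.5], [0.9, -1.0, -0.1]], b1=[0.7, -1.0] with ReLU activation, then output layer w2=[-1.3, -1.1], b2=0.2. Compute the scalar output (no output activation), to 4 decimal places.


z1[0] = (0.2)·(1) + (-1.4)·(2) + (0.5)·(-1) + 0.7 = -2.4
z1[1] = (0.9)·(1) + (-1.0)·(2) + (-0.1)·(-1) - 1.0 = -2.0
h = ReLU(z1) = [0.0, 0.0]
output = (-1.3)·(0.0) + (-1.1)·(0.0) + 0.2 = 0.2

0.2


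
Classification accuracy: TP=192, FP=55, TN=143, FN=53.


Accuracy = (TP+TN)/(TP+TN+FP+FN)
= (192+143)/(443)
= 335/443 = 75.62%

75.62%


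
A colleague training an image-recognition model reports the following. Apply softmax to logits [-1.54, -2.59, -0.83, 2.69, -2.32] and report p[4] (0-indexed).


Exponentials: e^-1.54=0.2144, e^-2.59=0.075, e^-0.83=0.436, e^2.69=14.7317, e^-2.32=0.0983
Sum = 15.5554
Softmax = [0.0138, 0.0048, 0.028, 0.947, 0.0063]
p[4] = 0.0983/15.5554 = 0.0063

0.0063


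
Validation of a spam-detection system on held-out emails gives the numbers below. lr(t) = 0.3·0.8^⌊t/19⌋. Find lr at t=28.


n_drops = ⌊28/19⌋ = 1
lr = 0.3·0.8^1 = 0.3·0.8 = 0.24

0.24


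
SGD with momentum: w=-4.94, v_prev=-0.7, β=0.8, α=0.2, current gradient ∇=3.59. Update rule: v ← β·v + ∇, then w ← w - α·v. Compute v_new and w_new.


v_new = 0.8·-0.7 + 3.59 = -0.56 + 3.59 = 3.03
w_new = -4.94 - 0.2·3.03 = -4.94 - 0.606 = -5.546

v_new=3.03, w_new=-5.546


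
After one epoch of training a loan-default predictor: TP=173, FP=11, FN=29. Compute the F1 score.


Precision = 173/184 = 0.9402
Recall = 173/202 = 0.8564
F1 = 2·P·R/(P+R) = 2·TP/(2·TP+FP+FN) = 346/(346+11+29) = 346/386 = 0.8964

0.8964


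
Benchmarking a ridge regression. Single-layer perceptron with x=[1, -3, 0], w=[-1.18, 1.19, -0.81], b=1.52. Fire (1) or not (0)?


z = (1)·(-1.18) + (-3)·(1.19) + (0)·(-0.81) + 1.52
  = -3.23
step(z) = 0 (z<0)

0


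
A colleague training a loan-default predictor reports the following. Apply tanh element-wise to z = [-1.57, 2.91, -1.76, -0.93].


tanh(-1.57) = -0.917
tanh(2.91) = 0.9941
tanh(-1.76) = -0.9425
tanh(-0.93) = -0.7306
result = [-0.917, 0.9941, -0.9425, -0.7306]

[-0.917, 0.9941, -0.9425, -0.7306]


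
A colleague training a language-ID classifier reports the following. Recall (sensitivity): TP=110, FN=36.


Recall = TP/(TP+FN)
= 110/(110+36)
= 110/146 = 75.34%

75.34%


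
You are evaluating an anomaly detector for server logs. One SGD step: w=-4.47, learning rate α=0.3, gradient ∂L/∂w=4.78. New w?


w_new = w - α·∇
= -4.47 - 0.3·4.78
= -4.47 - 1.434
= -5.904

-5.904


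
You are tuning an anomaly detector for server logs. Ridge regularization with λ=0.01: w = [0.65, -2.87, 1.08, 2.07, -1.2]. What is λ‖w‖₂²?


‖w‖₂² = (0.65)² + (-2.87)² + (1.08)² + (2.07)² + (-1.2)²
     = 0.4225 + 8.2369 + 1.1664 + 4.2849 + 1.44
     = 15.5507
λ·‖w‖₂² = 0.01·15.5507 = 0.155507

0.155507


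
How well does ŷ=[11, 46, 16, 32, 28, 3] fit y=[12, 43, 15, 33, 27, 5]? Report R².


ȳ = 22.5
SS_res = Σ(y-ŷ)² = 17
SS_tot = Σ(y-ȳ)² = 1023.5
R² = 1 - SS_res/SS_tot = 1 - 0.0166 = 0.9834

0.9834


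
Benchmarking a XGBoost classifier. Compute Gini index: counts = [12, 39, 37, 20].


Probabilities: [12/108, 39/108, 37/108, 20/108] ≈ [0.1111, 0.3611, 0.3426, 0.1852]
Σpᵢ² = (144 + 1521 + 1369 + 400)/108² = 3434/11664
Gini = 1 - Σpᵢ² = 1 - 3434/11664 = 0.7056

0.7056
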